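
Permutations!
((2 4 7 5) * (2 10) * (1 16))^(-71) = (1 16)(2 10 5 7 4)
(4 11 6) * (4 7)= [0, 1, 2, 3, 11, 5, 7, 4, 8, 9, 10, 6]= (4 11 6 7)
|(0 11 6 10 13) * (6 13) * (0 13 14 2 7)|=10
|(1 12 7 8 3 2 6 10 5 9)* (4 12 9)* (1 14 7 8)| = |(1 9 14 7)(2 6 10 5 4 12 8 3)| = 8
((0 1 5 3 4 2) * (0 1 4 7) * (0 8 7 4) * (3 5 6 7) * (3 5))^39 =(1 2 4 3 5 8 7 6)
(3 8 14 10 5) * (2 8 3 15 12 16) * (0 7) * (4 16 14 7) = [4, 1, 8, 3, 16, 15, 6, 0, 7, 9, 5, 11, 14, 13, 10, 12, 2] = (0 4 16 2 8 7)(5 15 12 14 10)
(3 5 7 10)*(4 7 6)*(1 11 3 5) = (1 11 3)(4 7 10 5 6) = [0, 11, 2, 1, 7, 6, 4, 10, 8, 9, 5, 3]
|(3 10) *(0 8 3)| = 4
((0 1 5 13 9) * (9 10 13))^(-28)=((0 1 5 9)(10 13))^(-28)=(13)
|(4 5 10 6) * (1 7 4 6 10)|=|(10)(1 7 4 5)|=4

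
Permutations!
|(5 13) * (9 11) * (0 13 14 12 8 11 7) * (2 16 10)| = 9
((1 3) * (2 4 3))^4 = (4)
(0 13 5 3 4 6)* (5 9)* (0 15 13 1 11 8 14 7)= (0 1 11 8 14 7)(3 4 6 15 13 9 5)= [1, 11, 2, 4, 6, 3, 15, 0, 14, 5, 10, 8, 12, 9, 7, 13]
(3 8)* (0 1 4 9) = (0 1 4 9)(3 8) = [1, 4, 2, 8, 9, 5, 6, 7, 3, 0]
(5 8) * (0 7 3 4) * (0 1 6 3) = [7, 6, 2, 4, 1, 8, 3, 0, 5] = (0 7)(1 6 3 4)(5 8)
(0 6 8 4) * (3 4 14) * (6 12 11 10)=(0 12 11 10 6 8 14 3 4)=[12, 1, 2, 4, 0, 5, 8, 7, 14, 9, 6, 10, 11, 13, 3]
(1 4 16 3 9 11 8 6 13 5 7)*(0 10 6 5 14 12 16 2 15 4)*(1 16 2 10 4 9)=(0 4 10 6 13 14 12 2 15 9 11 8 5 7 16 3 1)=[4, 0, 15, 1, 10, 7, 13, 16, 5, 11, 6, 8, 2, 14, 12, 9, 3]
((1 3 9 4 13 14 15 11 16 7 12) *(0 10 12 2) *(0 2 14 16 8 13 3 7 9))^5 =(0 14 16 10 15 9 12 11 4 1 8 3 7 13)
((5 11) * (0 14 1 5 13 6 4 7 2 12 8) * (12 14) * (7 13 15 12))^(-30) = (15)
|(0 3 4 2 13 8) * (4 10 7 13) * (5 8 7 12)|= |(0 3 10 12 5 8)(2 4)(7 13)|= 6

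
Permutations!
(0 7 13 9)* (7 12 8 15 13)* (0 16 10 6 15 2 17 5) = [12, 1, 17, 3, 4, 0, 15, 7, 2, 16, 6, 11, 8, 9, 14, 13, 10, 5] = (0 12 8 2 17 5)(6 15 13 9 16 10)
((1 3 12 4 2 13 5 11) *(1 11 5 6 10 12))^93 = (1 3)(2 10)(4 6)(12 13)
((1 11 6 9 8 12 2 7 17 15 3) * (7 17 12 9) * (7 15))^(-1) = (1 3 15 6 11)(2 12 7 17)(8 9)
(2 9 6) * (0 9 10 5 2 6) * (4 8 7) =(0 9)(2 10 5)(4 8 7) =[9, 1, 10, 3, 8, 2, 6, 4, 7, 0, 5]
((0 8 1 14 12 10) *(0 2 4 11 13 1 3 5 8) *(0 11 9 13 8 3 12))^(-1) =(0 14 1 13 9 4 2 10 12 8 11)(3 5)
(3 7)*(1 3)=(1 3 7)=[0, 3, 2, 7, 4, 5, 6, 1]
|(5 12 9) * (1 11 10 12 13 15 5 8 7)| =|(1 11 10 12 9 8 7)(5 13 15)| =21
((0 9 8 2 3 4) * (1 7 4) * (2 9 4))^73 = ((0 4)(1 7 2 3)(8 9))^73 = (0 4)(1 7 2 3)(8 9)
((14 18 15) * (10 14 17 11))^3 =(10 15)(11 18)(14 17)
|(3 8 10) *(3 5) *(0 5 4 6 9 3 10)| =8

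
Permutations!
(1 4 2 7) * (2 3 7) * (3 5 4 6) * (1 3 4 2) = (1 6 4 5 2)(3 7) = [0, 6, 1, 7, 5, 2, 4, 3]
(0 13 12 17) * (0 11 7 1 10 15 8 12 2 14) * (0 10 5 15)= (0 13 2 14 10)(1 5 15 8 12 17 11 7)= [13, 5, 14, 3, 4, 15, 6, 1, 12, 9, 0, 7, 17, 2, 10, 8, 16, 11]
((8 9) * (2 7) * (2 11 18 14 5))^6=(18)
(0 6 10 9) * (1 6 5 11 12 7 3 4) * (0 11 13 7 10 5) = (1 6 5 13 7 3 4)(9 11 12 10) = [0, 6, 2, 4, 1, 13, 5, 3, 8, 11, 9, 12, 10, 7]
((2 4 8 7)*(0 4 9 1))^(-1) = (0 1 9 2 7 8 4)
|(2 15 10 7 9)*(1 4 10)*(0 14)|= 14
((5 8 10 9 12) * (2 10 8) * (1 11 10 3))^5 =(1 5 10 3 12 11 2 9)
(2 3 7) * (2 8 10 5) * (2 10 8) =(2 3 7)(5 10) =[0, 1, 3, 7, 4, 10, 6, 2, 8, 9, 5]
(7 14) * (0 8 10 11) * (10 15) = (0 8 15 10 11)(7 14) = [8, 1, 2, 3, 4, 5, 6, 14, 15, 9, 11, 0, 12, 13, 7, 10]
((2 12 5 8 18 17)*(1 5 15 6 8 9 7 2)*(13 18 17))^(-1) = ((1 5 9 7 2 12 15 6 8 17)(13 18))^(-1) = (1 17 8 6 15 12 2 7 9 5)(13 18)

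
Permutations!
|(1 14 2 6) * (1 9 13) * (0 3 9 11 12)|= |(0 3 9 13 1 14 2 6 11 12)|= 10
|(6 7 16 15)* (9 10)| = 4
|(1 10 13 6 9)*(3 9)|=|(1 10 13 6 3 9)|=6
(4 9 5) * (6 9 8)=(4 8 6 9 5)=[0, 1, 2, 3, 8, 4, 9, 7, 6, 5]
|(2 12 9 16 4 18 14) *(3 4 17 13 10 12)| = 30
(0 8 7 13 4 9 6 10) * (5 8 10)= (0 10)(4 9 6 5 8 7 13)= [10, 1, 2, 3, 9, 8, 5, 13, 7, 6, 0, 11, 12, 4]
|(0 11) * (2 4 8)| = 6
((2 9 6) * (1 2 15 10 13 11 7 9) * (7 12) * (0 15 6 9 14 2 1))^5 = (0 12 15 7 10 14 13 2 11)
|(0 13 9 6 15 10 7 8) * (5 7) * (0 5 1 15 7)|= 21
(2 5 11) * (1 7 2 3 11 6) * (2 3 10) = [0, 7, 5, 11, 4, 6, 1, 3, 8, 9, 2, 10] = (1 7 3 11 10 2 5 6)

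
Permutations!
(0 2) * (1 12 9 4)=(0 2)(1 12 9 4)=[2, 12, 0, 3, 1, 5, 6, 7, 8, 4, 10, 11, 9]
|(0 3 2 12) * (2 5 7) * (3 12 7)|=|(0 12)(2 7)(3 5)|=2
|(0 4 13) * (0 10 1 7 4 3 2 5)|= |(0 3 2 5)(1 7 4 13 10)|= 20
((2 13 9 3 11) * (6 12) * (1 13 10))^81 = (1 11 13 2 9 10 3)(6 12) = ((1 13 9 3 11 2 10)(6 12))^81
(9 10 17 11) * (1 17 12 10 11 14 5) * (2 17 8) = (1 8 2 17 14 5)(9 11)(10 12) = [0, 8, 17, 3, 4, 1, 6, 7, 2, 11, 12, 9, 10, 13, 5, 15, 16, 14]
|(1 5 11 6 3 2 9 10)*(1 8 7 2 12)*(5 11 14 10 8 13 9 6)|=13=|(1 11 5 14 10 13 9 8 7 2 6 3 12)|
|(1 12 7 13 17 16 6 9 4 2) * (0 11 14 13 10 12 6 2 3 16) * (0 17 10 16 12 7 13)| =|(17)(0 11 14)(1 6 9 4 3 12 13 10 7 16 2)| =33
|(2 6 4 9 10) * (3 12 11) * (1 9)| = |(1 9 10 2 6 4)(3 12 11)| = 6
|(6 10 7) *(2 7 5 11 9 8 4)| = |(2 7 6 10 5 11 9 8 4)| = 9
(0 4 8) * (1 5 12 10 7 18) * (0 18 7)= (0 4 8 18 1 5 12 10)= [4, 5, 2, 3, 8, 12, 6, 7, 18, 9, 0, 11, 10, 13, 14, 15, 16, 17, 1]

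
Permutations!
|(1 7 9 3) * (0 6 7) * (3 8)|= |(0 6 7 9 8 3 1)|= 7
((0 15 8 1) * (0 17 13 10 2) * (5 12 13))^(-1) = (0 2 10 13 12 5 17 1 8 15)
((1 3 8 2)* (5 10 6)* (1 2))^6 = ((1 3 8)(5 10 6))^6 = (10)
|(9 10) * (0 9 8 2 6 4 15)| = |(0 9 10 8 2 6 4 15)| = 8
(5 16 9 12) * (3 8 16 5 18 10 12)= (3 8 16 9)(10 12 18)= [0, 1, 2, 8, 4, 5, 6, 7, 16, 3, 12, 11, 18, 13, 14, 15, 9, 17, 10]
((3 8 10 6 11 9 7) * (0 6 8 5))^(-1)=((0 6 11 9 7 3 5)(8 10))^(-1)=(0 5 3 7 9 11 6)(8 10)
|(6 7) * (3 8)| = 2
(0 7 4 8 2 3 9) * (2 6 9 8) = (0 7 4 2 3 8 6 9) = [7, 1, 3, 8, 2, 5, 9, 4, 6, 0]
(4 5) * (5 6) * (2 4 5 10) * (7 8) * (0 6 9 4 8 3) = (0 6 10 2 8 7 3)(4 9) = [6, 1, 8, 0, 9, 5, 10, 3, 7, 4, 2]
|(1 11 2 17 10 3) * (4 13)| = |(1 11 2 17 10 3)(4 13)| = 6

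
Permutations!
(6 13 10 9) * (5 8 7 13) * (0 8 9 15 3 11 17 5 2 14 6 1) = (0 8 7 13 10 15 3 11 17 5 9 1)(2 14 6) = [8, 0, 14, 11, 4, 9, 2, 13, 7, 1, 15, 17, 12, 10, 6, 3, 16, 5]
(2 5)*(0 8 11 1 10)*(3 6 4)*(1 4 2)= (0 8 11 4 3 6 2 5 1 10)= [8, 10, 5, 6, 3, 1, 2, 7, 11, 9, 0, 4]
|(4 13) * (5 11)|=2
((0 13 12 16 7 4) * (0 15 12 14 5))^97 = ((0 13 14 5)(4 15 12 16 7))^97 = (0 13 14 5)(4 12 7 15 16)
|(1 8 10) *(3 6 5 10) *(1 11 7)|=8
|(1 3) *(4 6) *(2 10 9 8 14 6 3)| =9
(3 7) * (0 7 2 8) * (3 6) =[7, 1, 8, 2, 4, 5, 3, 6, 0] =(0 7 6 3 2 8)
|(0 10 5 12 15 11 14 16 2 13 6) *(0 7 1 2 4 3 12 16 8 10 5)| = 55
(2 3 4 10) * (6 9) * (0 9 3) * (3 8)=(0 9 6 8 3 4 10 2)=[9, 1, 0, 4, 10, 5, 8, 7, 3, 6, 2]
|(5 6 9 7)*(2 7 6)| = 6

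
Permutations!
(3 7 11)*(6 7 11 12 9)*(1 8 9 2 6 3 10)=[0, 8, 6, 11, 4, 5, 7, 12, 9, 3, 1, 10, 2]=(1 8 9 3 11 10)(2 6 7 12)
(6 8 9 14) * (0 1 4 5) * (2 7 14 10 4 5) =(0 1 5)(2 7 14 6 8 9 10 4) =[1, 5, 7, 3, 2, 0, 8, 14, 9, 10, 4, 11, 12, 13, 6]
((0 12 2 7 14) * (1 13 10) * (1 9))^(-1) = (0 14 7 2 12)(1 9 10 13)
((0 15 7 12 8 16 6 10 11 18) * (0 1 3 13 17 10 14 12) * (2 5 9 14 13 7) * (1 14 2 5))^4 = (0 2)(1 15)(3 5)(6 11 8 17 14)(7 9)(10 12 13 18 16)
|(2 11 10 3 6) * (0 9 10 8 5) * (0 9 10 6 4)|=|(0 10 3 4)(2 11 8 5 9 6)|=12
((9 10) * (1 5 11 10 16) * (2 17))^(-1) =((1 5 11 10 9 16)(2 17))^(-1) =(1 16 9 10 11 5)(2 17)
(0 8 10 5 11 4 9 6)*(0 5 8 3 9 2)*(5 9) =(0 3 5 11 4 2)(6 9)(8 10) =[3, 1, 0, 5, 2, 11, 9, 7, 10, 6, 8, 4]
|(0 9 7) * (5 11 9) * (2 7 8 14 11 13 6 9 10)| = |(0 5 13 6 9 8 14 11 10 2 7)| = 11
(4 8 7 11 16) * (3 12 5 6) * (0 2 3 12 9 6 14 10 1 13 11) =(0 2 3 9 6 12 5 14 10 1 13 11 16 4 8 7) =[2, 13, 3, 9, 8, 14, 12, 0, 7, 6, 1, 16, 5, 11, 10, 15, 4]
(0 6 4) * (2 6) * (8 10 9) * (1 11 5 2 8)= (0 8 10 9 1 11 5 2 6 4)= [8, 11, 6, 3, 0, 2, 4, 7, 10, 1, 9, 5]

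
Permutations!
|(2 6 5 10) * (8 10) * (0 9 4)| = |(0 9 4)(2 6 5 8 10)| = 15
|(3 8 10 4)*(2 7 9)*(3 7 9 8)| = 4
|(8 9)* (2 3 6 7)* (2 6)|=|(2 3)(6 7)(8 9)|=2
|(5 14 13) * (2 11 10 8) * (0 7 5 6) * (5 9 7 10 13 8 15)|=10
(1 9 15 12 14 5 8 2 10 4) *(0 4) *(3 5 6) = [4, 9, 10, 5, 1, 8, 3, 7, 2, 15, 0, 11, 14, 13, 6, 12] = (0 4 1 9 15 12 14 6 3 5 8 2 10)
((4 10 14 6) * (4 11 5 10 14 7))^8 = (4 14 6 11 5 10 7) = ((4 14 6 11 5 10 7))^8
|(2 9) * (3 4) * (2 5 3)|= |(2 9 5 3 4)|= 5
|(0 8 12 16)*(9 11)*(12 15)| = |(0 8 15 12 16)(9 11)| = 10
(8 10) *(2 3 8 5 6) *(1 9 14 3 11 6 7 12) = [0, 9, 11, 8, 4, 7, 2, 12, 10, 14, 5, 6, 1, 13, 3] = (1 9 14 3 8 10 5 7 12)(2 11 6)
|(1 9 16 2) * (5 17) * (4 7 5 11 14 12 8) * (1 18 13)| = 24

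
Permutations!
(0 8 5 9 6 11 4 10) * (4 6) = (0 8 5 9 4 10)(6 11) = [8, 1, 2, 3, 10, 9, 11, 7, 5, 4, 0, 6]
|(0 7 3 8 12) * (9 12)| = |(0 7 3 8 9 12)| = 6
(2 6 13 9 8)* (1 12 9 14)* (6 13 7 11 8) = [0, 12, 13, 3, 4, 5, 7, 11, 2, 6, 10, 8, 9, 14, 1] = (1 12 9 6 7 11 8 2 13 14)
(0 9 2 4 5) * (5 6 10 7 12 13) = [9, 1, 4, 3, 6, 0, 10, 12, 8, 2, 7, 11, 13, 5] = (0 9 2 4 6 10 7 12 13 5)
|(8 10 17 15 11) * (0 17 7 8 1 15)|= |(0 17)(1 15 11)(7 8 10)|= 6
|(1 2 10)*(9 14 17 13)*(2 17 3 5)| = |(1 17 13 9 14 3 5 2 10)| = 9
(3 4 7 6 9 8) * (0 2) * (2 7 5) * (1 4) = (0 7 6 9 8 3 1 4 5 2) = [7, 4, 0, 1, 5, 2, 9, 6, 3, 8]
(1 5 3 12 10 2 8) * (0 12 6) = (0 12 10 2 8 1 5 3 6) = [12, 5, 8, 6, 4, 3, 0, 7, 1, 9, 2, 11, 10]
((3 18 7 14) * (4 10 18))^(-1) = ((3 4 10 18 7 14))^(-1) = (3 14 7 18 10 4)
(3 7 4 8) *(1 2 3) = [0, 2, 3, 7, 8, 5, 6, 4, 1] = (1 2 3 7 4 8)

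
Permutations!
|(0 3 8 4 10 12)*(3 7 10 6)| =|(0 7 10 12)(3 8 4 6)| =4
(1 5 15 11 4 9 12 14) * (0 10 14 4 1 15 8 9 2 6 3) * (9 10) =(0 9 12 4 2 6 3)(1 5 8 10 14 15 11) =[9, 5, 6, 0, 2, 8, 3, 7, 10, 12, 14, 1, 4, 13, 15, 11]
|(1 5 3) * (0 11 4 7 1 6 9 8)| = |(0 11 4 7 1 5 3 6 9 8)| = 10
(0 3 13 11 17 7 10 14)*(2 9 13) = (0 3 2 9 13 11 17 7 10 14) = [3, 1, 9, 2, 4, 5, 6, 10, 8, 13, 14, 17, 12, 11, 0, 15, 16, 7]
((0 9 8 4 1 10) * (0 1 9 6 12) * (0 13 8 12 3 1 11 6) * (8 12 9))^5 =(4 8)(12 13)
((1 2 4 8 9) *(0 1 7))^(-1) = (0 7 9 8 4 2 1)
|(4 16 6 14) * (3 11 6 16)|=|(16)(3 11 6 14 4)|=5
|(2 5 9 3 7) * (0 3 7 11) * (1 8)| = |(0 3 11)(1 8)(2 5 9 7)| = 12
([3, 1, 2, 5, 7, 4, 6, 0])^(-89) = (0 3 5 4 7)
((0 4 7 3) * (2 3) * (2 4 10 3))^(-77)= ((0 10 3)(4 7))^(-77)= (0 10 3)(4 7)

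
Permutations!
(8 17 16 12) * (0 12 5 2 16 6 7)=(0 12 8 17 6 7)(2 16 5)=[12, 1, 16, 3, 4, 2, 7, 0, 17, 9, 10, 11, 8, 13, 14, 15, 5, 6]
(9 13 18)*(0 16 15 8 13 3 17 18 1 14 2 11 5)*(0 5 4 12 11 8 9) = (0 16 15 9 3 17 18)(1 14 2 8 13)(4 12 11) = [16, 14, 8, 17, 12, 5, 6, 7, 13, 3, 10, 4, 11, 1, 2, 9, 15, 18, 0]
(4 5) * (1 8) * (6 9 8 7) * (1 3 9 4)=(1 7 6 4 5)(3 9 8)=[0, 7, 2, 9, 5, 1, 4, 6, 3, 8]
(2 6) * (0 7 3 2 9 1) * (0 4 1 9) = (9)(0 7 3 2 6)(1 4) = [7, 4, 6, 2, 1, 5, 0, 3, 8, 9]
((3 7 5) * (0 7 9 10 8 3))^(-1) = ((0 7 5)(3 9 10 8))^(-1) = (0 5 7)(3 8 10 9)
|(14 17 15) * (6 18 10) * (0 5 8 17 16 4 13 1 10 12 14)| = |(0 5 8 17 15)(1 10 6 18 12 14 16 4 13)| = 45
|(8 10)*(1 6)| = 2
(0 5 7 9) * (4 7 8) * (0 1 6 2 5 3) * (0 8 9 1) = (0 3 8 4 7 1 6 2 5 9) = [3, 6, 5, 8, 7, 9, 2, 1, 4, 0]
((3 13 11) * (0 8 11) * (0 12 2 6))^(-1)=((0 8 11 3 13 12 2 6))^(-1)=(0 6 2 12 13 3 11 8)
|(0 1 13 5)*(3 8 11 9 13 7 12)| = 10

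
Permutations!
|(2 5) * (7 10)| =|(2 5)(7 10)| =2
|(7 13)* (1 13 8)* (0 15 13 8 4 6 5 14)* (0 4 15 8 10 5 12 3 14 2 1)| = 60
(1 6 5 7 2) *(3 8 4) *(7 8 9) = (1 6 5 8 4 3 9 7 2) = [0, 6, 1, 9, 3, 8, 5, 2, 4, 7]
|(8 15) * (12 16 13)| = |(8 15)(12 16 13)| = 6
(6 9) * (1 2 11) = (1 2 11)(6 9) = [0, 2, 11, 3, 4, 5, 9, 7, 8, 6, 10, 1]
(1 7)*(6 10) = [0, 7, 2, 3, 4, 5, 10, 1, 8, 9, 6] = (1 7)(6 10)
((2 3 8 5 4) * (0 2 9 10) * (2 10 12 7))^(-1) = (0 10)(2 7 12 9 4 5 8 3)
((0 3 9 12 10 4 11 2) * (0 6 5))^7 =(0 2 10 3 6 4 9 5 11 12)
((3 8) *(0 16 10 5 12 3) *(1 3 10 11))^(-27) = (0 1)(3 16)(8 11)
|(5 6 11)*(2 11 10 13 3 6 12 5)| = |(2 11)(3 6 10 13)(5 12)| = 4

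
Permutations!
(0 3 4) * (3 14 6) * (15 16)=(0 14 6 3 4)(15 16)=[14, 1, 2, 4, 0, 5, 3, 7, 8, 9, 10, 11, 12, 13, 6, 16, 15]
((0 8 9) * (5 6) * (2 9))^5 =(0 8 2 9)(5 6)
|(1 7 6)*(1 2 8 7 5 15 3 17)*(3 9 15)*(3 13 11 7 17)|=|(1 5 13 11 7 6 2 8 17)(9 15)|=18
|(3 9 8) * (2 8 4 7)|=|(2 8 3 9 4 7)|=6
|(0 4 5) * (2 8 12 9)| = 12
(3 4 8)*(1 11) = (1 11)(3 4 8) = [0, 11, 2, 4, 8, 5, 6, 7, 3, 9, 10, 1]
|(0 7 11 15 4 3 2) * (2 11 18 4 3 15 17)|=|(0 7 18 4 15 3 11 17 2)|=9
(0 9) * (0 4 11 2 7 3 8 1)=(0 9 4 11 2 7 3 8 1)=[9, 0, 7, 8, 11, 5, 6, 3, 1, 4, 10, 2]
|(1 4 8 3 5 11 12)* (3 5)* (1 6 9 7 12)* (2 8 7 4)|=|(1 2 8 5 11)(4 7 12 6 9)|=5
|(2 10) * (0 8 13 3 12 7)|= 6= |(0 8 13 3 12 7)(2 10)|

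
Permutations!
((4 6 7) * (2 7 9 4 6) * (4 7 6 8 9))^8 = (2 4 6)(7 9 8)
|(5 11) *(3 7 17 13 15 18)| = 6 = |(3 7 17 13 15 18)(5 11)|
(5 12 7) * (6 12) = (5 6 12 7) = [0, 1, 2, 3, 4, 6, 12, 5, 8, 9, 10, 11, 7]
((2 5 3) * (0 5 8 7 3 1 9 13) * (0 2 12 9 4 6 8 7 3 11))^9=(0 13 8 5 2 3 1 7 12 4 11 9 6)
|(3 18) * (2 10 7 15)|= |(2 10 7 15)(3 18)|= 4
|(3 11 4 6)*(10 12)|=|(3 11 4 6)(10 12)|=4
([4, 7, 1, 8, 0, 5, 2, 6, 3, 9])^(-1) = [4, 2, 6, 8, 0, 5, 7, 1, 3, 9]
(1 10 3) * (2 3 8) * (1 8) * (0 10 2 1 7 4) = (0 10 7 4)(1 2 3 8) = [10, 2, 3, 8, 0, 5, 6, 4, 1, 9, 7]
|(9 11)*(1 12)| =2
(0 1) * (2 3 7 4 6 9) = (0 1)(2 3 7 4 6 9) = [1, 0, 3, 7, 6, 5, 9, 4, 8, 2]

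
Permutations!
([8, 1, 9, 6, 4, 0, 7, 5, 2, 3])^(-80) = (9)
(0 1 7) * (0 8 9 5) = (0 1 7 8 9 5) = [1, 7, 2, 3, 4, 0, 6, 8, 9, 5]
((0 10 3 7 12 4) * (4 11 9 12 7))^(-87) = (12)(0 10 3 4)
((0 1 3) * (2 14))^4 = (14)(0 1 3)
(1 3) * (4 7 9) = (1 3)(4 7 9) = [0, 3, 2, 1, 7, 5, 6, 9, 8, 4]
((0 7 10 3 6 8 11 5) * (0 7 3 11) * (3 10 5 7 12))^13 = ((0 10 11 7 5 12 3 6 8))^13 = (0 5 8 7 6 11 3 10 12)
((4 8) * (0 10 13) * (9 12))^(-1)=(0 13 10)(4 8)(9 12)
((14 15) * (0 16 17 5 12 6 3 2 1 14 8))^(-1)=(0 8 15 14 1 2 3 6 12 5 17 16)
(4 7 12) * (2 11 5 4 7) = (2 11 5 4)(7 12) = [0, 1, 11, 3, 2, 4, 6, 12, 8, 9, 10, 5, 7]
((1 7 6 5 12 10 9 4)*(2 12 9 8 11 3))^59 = ((1 7 6 5 9 4)(2 12 10 8 11 3))^59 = (1 4 9 5 6 7)(2 3 11 8 10 12)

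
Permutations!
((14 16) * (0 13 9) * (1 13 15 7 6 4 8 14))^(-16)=((0 15 7 6 4 8 14 16 1 13 9))^(-16)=(0 14 15 16 7 1 6 13 4 9 8)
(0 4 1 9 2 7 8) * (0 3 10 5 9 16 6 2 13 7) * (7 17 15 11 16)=(0 4 1 7 8 3 10 5 9 13 17 15 11 16 6 2)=[4, 7, 0, 10, 1, 9, 2, 8, 3, 13, 5, 16, 12, 17, 14, 11, 6, 15]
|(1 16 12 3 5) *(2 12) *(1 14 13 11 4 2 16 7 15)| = 24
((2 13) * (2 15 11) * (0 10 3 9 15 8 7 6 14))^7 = (0 13 3 7 15 14 2 10 8 9 6 11)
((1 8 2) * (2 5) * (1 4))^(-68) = ((1 8 5 2 4))^(-68) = (1 5 4 8 2)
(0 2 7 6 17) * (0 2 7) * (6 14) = (0 7 14 6 17 2) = [7, 1, 0, 3, 4, 5, 17, 14, 8, 9, 10, 11, 12, 13, 6, 15, 16, 2]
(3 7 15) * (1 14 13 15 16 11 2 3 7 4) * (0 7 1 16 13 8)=(0 7 13 15 1 14 8)(2 3 4 16 11)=[7, 14, 3, 4, 16, 5, 6, 13, 0, 9, 10, 2, 12, 15, 8, 1, 11]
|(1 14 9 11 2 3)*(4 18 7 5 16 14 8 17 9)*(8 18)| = |(1 18 7 5 16 14 4 8 17 9 11 2 3)| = 13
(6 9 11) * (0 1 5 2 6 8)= [1, 5, 6, 3, 4, 2, 9, 7, 0, 11, 10, 8]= (0 1 5 2 6 9 11 8)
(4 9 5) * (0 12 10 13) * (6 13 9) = (0 12 10 9 5 4 6 13) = [12, 1, 2, 3, 6, 4, 13, 7, 8, 5, 9, 11, 10, 0]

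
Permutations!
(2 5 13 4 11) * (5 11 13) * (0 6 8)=[6, 1, 11, 3, 13, 5, 8, 7, 0, 9, 10, 2, 12, 4]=(0 6 8)(2 11)(4 13)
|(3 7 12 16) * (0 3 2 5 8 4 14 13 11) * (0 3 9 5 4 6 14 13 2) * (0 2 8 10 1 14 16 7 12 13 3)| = |(0 9 5 10 1 14 8 6 16 2 4 3 12 7 13 11)| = 16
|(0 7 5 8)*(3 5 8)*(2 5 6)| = |(0 7 8)(2 5 3 6)| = 12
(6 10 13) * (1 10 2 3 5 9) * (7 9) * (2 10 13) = (1 13 6 10 2 3 5 7 9) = [0, 13, 3, 5, 4, 7, 10, 9, 8, 1, 2, 11, 12, 6]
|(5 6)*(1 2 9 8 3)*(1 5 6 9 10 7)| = 4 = |(1 2 10 7)(3 5 9 8)|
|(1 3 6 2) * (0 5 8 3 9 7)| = 9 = |(0 5 8 3 6 2 1 9 7)|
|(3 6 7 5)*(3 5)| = |(3 6 7)| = 3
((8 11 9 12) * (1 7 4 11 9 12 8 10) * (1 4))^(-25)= (1 7)(4 10 12 11)(8 9)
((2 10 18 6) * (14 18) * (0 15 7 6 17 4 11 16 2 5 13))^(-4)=(0 7 5)(2 17)(4 10)(6 13 15)(11 14)(16 18)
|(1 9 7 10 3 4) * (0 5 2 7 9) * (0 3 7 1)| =|(0 5 2 1 3 4)(7 10)| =6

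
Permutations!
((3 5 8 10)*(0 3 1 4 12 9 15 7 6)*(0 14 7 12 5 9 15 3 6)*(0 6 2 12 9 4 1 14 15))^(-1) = (0 12 2)(3 9 15 6 7 14 10 8 5 4)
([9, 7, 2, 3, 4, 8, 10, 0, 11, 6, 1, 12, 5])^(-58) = (0 6 1)(5 11)(7 9 10)(8 12)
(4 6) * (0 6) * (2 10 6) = (0 2 10 6 4) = [2, 1, 10, 3, 0, 5, 4, 7, 8, 9, 6]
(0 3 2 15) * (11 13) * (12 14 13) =(0 3 2 15)(11 12 14 13) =[3, 1, 15, 2, 4, 5, 6, 7, 8, 9, 10, 12, 14, 11, 13, 0]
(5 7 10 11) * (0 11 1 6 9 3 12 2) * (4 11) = [4, 6, 0, 12, 11, 7, 9, 10, 8, 3, 1, 5, 2] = (0 4 11 5 7 10 1 6 9 3 12 2)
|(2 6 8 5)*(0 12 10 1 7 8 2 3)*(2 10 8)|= 5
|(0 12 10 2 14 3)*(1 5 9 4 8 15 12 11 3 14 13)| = 30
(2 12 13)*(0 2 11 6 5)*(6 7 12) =[2, 1, 6, 3, 4, 0, 5, 12, 8, 9, 10, 7, 13, 11] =(0 2 6 5)(7 12 13 11)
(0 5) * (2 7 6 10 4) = (0 5)(2 7 6 10 4) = [5, 1, 7, 3, 2, 0, 10, 6, 8, 9, 4]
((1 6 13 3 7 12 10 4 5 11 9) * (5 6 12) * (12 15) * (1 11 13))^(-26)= ((1 15 12 10 4 6)(3 7 5 13)(9 11))^(-26)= (1 4 12)(3 5)(6 10 15)(7 13)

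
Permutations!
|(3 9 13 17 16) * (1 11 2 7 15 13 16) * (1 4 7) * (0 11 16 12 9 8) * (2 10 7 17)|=|(0 11 10 7 15 13 2 1 16 3 8)(4 17)(9 12)|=22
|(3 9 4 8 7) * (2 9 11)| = 7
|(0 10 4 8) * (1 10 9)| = |(0 9 1 10 4 8)| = 6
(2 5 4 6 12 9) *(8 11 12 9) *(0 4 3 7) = (0 4 6 9 2 5 3 7)(8 11 12) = [4, 1, 5, 7, 6, 3, 9, 0, 11, 2, 10, 12, 8]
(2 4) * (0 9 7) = (0 9 7)(2 4) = [9, 1, 4, 3, 2, 5, 6, 0, 8, 7]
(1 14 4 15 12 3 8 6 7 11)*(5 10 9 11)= (1 14 4 15 12 3 8 6 7 5 10 9 11)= [0, 14, 2, 8, 15, 10, 7, 5, 6, 11, 9, 1, 3, 13, 4, 12]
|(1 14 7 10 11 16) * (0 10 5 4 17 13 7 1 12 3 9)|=70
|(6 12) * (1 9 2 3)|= 4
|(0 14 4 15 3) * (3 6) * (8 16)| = 6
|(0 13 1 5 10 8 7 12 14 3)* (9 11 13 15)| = 13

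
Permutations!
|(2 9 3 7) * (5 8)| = 4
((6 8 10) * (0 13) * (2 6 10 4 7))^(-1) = ((0 13)(2 6 8 4 7))^(-1) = (0 13)(2 7 4 8 6)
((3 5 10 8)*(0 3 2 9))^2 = (0 5 8 9 3 10 2)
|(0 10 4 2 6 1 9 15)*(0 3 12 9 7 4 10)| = |(1 7 4 2 6)(3 12 9 15)| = 20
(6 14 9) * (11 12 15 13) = [0, 1, 2, 3, 4, 5, 14, 7, 8, 6, 10, 12, 15, 11, 9, 13] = (6 14 9)(11 12 15 13)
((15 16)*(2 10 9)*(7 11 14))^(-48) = ((2 10 9)(7 11 14)(15 16))^(-48) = (16)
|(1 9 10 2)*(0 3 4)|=|(0 3 4)(1 9 10 2)|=12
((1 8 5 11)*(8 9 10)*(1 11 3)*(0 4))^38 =((11)(0 4)(1 9 10 8 5 3))^38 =(11)(1 10 5)(3 9 8)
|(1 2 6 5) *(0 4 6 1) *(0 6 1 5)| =|(0 4 1 2 5 6)| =6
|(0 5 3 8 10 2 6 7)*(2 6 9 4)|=21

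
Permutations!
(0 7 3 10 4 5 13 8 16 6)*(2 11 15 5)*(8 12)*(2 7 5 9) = (0 5 13 12 8 16 6)(2 11 15 9)(3 10 4 7) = [5, 1, 11, 10, 7, 13, 0, 3, 16, 2, 4, 15, 8, 12, 14, 9, 6]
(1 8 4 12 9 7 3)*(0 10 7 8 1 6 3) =(0 10 7)(3 6)(4 12 9 8) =[10, 1, 2, 6, 12, 5, 3, 0, 4, 8, 7, 11, 9]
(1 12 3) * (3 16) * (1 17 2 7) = [0, 12, 7, 17, 4, 5, 6, 1, 8, 9, 10, 11, 16, 13, 14, 15, 3, 2] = (1 12 16 3 17 2 7)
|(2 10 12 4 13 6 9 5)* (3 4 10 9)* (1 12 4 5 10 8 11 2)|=12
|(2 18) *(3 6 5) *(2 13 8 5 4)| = 8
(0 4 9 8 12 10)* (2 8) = (0 4 9 2 8 12 10) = [4, 1, 8, 3, 9, 5, 6, 7, 12, 2, 0, 11, 10]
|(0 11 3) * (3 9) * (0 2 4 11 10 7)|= |(0 10 7)(2 4 11 9 3)|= 15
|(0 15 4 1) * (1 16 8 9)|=|(0 15 4 16 8 9 1)|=7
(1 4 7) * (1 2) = (1 4 7 2) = [0, 4, 1, 3, 7, 5, 6, 2]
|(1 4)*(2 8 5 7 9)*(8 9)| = 6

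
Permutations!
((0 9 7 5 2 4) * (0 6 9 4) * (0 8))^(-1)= ((0 4 6 9 7 5 2 8))^(-1)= (0 8 2 5 7 9 6 4)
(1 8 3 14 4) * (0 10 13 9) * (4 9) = (0 10 13 4 1 8 3 14 9) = [10, 8, 2, 14, 1, 5, 6, 7, 3, 0, 13, 11, 12, 4, 9]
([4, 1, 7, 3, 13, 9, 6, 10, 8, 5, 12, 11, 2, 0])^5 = (0 13 4)(2 7 10 12)(5 9)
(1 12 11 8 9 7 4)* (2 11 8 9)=(1 12 8 2 11 9 7 4)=[0, 12, 11, 3, 1, 5, 6, 4, 2, 7, 10, 9, 8]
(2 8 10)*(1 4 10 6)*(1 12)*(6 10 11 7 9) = [0, 4, 8, 3, 11, 5, 12, 9, 10, 6, 2, 7, 1] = (1 4 11 7 9 6 12)(2 8 10)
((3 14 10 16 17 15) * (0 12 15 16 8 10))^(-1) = ((0 12 15 3 14)(8 10)(16 17))^(-1) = (0 14 3 15 12)(8 10)(16 17)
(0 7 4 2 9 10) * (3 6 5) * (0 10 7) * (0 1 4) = (10)(0 1 4 2 9 7)(3 6 5) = [1, 4, 9, 6, 2, 3, 5, 0, 8, 7, 10]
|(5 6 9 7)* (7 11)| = 5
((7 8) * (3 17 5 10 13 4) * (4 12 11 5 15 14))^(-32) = (3 14 17 4 15)(5 12 10 11 13)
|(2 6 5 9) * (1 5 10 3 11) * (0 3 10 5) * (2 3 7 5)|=14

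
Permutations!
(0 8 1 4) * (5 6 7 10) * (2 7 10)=[8, 4, 7, 3, 0, 6, 10, 2, 1, 9, 5]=(0 8 1 4)(2 7)(5 6 10)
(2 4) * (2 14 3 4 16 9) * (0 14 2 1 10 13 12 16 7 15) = (0 14 3 4 2 7 15)(1 10 13 12 16 9) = [14, 10, 7, 4, 2, 5, 6, 15, 8, 1, 13, 11, 16, 12, 3, 0, 9]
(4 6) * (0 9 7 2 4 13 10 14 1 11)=[9, 11, 4, 3, 6, 5, 13, 2, 8, 7, 14, 0, 12, 10, 1]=(0 9 7 2 4 6 13 10 14 1 11)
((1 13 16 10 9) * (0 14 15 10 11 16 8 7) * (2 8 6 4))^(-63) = ((0 14 15 10 9 1 13 6 4 2 8 7)(11 16))^(-63) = (0 2 13 10)(1 15 7 4)(6 9 14 8)(11 16)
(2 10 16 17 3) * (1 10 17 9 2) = [0, 10, 17, 1, 4, 5, 6, 7, 8, 2, 16, 11, 12, 13, 14, 15, 9, 3] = (1 10 16 9 2 17 3)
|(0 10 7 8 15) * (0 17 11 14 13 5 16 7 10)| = 9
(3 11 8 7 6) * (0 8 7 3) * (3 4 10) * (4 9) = (0 8 9 4 10 3 11 7 6) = [8, 1, 2, 11, 10, 5, 0, 6, 9, 4, 3, 7]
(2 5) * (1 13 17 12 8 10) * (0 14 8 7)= (0 14 8 10 1 13 17 12 7)(2 5)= [14, 13, 5, 3, 4, 2, 6, 0, 10, 9, 1, 11, 7, 17, 8, 15, 16, 12]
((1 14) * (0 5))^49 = ((0 5)(1 14))^49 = (0 5)(1 14)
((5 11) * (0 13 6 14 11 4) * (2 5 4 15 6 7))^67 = (0 14 5 13 11 15 7 4 6 2)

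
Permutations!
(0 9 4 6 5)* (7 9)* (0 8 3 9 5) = (0 7 5 8 3 9 4 6) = [7, 1, 2, 9, 6, 8, 0, 5, 3, 4]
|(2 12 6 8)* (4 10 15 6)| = 7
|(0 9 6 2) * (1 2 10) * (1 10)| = 5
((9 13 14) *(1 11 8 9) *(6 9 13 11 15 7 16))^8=(1 13 11 6 7)(8 9 16 15 14)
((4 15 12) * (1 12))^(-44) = (15) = ((1 12 4 15))^(-44)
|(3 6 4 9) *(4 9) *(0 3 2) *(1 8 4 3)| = 8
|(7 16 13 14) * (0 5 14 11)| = 7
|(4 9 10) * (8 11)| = 6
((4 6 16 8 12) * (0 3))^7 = ((0 3)(4 6 16 8 12))^7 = (0 3)(4 16 12 6 8)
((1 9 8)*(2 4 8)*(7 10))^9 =(1 8 4 2 9)(7 10)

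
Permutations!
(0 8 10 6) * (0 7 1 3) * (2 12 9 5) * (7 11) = (0 8 10 6 11 7 1 3)(2 12 9 5) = [8, 3, 12, 0, 4, 2, 11, 1, 10, 5, 6, 7, 9]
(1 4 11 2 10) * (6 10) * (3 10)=(1 4 11 2 6 3 10)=[0, 4, 6, 10, 11, 5, 3, 7, 8, 9, 1, 2]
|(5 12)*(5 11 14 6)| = 5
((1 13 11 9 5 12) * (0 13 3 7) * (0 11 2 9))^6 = (0 1 2 7 5)(3 9 11 12 13)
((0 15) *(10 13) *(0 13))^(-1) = (0 10 13 15)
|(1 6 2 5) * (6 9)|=|(1 9 6 2 5)|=5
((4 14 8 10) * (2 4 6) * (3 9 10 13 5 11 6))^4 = ((2 4 14 8 13 5 11 6)(3 9 10))^4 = (2 13)(3 9 10)(4 5)(6 8)(11 14)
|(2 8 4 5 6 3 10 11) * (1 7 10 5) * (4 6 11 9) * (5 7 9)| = |(1 9 4)(2 8 6 3 7 10 5 11)| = 24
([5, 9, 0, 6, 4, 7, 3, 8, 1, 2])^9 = (0 7 1 2 5 8 9)(3 6)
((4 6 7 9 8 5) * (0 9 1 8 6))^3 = ((0 9 6 7 1 8 5 4))^3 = (0 7 5 9 1 4 6 8)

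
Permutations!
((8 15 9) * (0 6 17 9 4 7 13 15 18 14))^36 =(0 6 17 9 8 18 14)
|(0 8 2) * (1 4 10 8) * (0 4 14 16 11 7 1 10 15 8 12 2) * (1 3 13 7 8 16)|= |(0 10 12 2 4 15 16 11 8)(1 14)(3 13 7)|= 18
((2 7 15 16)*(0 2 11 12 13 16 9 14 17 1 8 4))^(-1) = (0 4 8 1 17 14 9 15 7 2)(11 16 13 12)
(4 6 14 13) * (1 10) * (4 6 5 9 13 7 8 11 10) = (1 4 5 9 13 6 14 7 8 11 10) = [0, 4, 2, 3, 5, 9, 14, 8, 11, 13, 1, 10, 12, 6, 7]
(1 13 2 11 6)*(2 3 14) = (1 13 3 14 2 11 6) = [0, 13, 11, 14, 4, 5, 1, 7, 8, 9, 10, 6, 12, 3, 2]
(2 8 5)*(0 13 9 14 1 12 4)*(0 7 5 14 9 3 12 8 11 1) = (0 13 3 12 4 7 5 2 11 1 8 14) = [13, 8, 11, 12, 7, 2, 6, 5, 14, 9, 10, 1, 4, 3, 0]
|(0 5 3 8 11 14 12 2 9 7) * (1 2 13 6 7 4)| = 20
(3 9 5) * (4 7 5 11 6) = (3 9 11 6 4 7 5) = [0, 1, 2, 9, 7, 3, 4, 5, 8, 11, 10, 6]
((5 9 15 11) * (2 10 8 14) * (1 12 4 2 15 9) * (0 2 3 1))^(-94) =((0 2 10 8 14 15 11 5)(1 12 4 3))^(-94) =(0 10 14 11)(1 4)(2 8 15 5)(3 12)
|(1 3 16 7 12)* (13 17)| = |(1 3 16 7 12)(13 17)| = 10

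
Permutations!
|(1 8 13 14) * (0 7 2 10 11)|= 20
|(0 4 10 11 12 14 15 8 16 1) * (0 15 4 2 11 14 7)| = |(0 2 11 12 7)(1 15 8 16)(4 10 14)| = 60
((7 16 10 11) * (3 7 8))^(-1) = (3 8 11 10 16 7)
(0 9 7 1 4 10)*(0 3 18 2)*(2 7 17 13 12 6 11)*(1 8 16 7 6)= (0 9 17 13 12 1 4 10 3 18 6 11 2)(7 8 16)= [9, 4, 0, 18, 10, 5, 11, 8, 16, 17, 3, 2, 1, 12, 14, 15, 7, 13, 6]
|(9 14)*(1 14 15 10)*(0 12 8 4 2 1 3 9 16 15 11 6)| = 14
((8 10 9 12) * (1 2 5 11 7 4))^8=((1 2 5 11 7 4)(8 10 9 12))^8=(12)(1 5 7)(2 11 4)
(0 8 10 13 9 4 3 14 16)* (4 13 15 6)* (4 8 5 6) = (0 5 6 8 10 15 4 3 14 16)(9 13) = [5, 1, 2, 14, 3, 6, 8, 7, 10, 13, 15, 11, 12, 9, 16, 4, 0]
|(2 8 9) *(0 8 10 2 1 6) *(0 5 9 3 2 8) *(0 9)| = 20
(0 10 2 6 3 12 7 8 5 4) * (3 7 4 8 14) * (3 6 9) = (0 10 2 9 3 12 4)(5 8)(6 7 14) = [10, 1, 9, 12, 0, 8, 7, 14, 5, 3, 2, 11, 4, 13, 6]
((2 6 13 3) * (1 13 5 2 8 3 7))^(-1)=(1 7 13)(2 5 6)(3 8)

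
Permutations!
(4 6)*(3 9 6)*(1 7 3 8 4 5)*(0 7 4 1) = [7, 4, 2, 9, 8, 0, 5, 3, 1, 6] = (0 7 3 9 6 5)(1 4 8)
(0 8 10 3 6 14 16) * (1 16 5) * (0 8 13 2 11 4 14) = (0 13 2 11 4 14 5 1 16 8 10 3 6) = [13, 16, 11, 6, 14, 1, 0, 7, 10, 9, 3, 4, 12, 2, 5, 15, 8]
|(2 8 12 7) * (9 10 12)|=|(2 8 9 10 12 7)|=6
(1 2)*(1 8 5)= (1 2 8 5)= [0, 2, 8, 3, 4, 1, 6, 7, 5]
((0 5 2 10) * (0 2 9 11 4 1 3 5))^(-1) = ((1 3 5 9 11 4)(2 10))^(-1) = (1 4 11 9 5 3)(2 10)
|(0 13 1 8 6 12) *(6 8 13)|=6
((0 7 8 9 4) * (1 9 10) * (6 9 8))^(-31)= (0 4 9 6 7)(1 10 8)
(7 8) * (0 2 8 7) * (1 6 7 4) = [2, 6, 8, 3, 1, 5, 7, 4, 0] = (0 2 8)(1 6 7 4)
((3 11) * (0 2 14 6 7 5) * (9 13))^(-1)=(0 5 7 6 14 2)(3 11)(9 13)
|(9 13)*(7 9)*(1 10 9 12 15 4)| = |(1 10 9 13 7 12 15 4)| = 8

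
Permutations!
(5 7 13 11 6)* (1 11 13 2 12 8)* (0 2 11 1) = (13)(0 2 12 8)(5 7 11 6) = [2, 1, 12, 3, 4, 7, 5, 11, 0, 9, 10, 6, 8, 13]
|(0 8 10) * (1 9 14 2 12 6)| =|(0 8 10)(1 9 14 2 12 6)| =6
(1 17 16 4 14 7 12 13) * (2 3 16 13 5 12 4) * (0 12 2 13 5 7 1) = (0 12 7 4 14 1 17 5 2 3 16 13) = [12, 17, 3, 16, 14, 2, 6, 4, 8, 9, 10, 11, 7, 0, 1, 15, 13, 5]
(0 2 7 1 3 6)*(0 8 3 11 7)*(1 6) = (0 2)(1 11 7 6 8 3) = [2, 11, 0, 1, 4, 5, 8, 6, 3, 9, 10, 7]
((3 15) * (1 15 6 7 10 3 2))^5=((1 15 2)(3 6 7 10))^5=(1 2 15)(3 6 7 10)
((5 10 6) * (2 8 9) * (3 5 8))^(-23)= ((2 3 5 10 6 8 9))^(-23)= (2 8 10 3 9 6 5)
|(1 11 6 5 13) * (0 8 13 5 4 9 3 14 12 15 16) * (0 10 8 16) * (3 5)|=|(0 16 10 8 13 1 11 6 4 9 5 3 14 12 15)|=15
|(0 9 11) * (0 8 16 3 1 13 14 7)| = |(0 9 11 8 16 3 1 13 14 7)| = 10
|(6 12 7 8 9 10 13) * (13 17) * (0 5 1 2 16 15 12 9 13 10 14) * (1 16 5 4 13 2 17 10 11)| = 42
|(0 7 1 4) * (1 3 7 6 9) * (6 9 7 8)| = |(0 9 1 4)(3 8 6 7)| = 4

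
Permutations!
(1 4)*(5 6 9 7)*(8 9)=[0, 4, 2, 3, 1, 6, 8, 5, 9, 7]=(1 4)(5 6 8 9 7)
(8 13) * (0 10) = (0 10)(8 13) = [10, 1, 2, 3, 4, 5, 6, 7, 13, 9, 0, 11, 12, 8]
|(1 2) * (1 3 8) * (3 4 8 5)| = |(1 2 4 8)(3 5)| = 4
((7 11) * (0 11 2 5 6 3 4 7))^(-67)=((0 11)(2 5 6 3 4 7))^(-67)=(0 11)(2 7 4 3 6 5)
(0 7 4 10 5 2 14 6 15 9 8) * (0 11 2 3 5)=(0 7 4 10)(2 14 6 15 9 8 11)(3 5)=[7, 1, 14, 5, 10, 3, 15, 4, 11, 8, 0, 2, 12, 13, 6, 9]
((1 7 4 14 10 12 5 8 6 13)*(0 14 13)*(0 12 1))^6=((0 14 10 1 7 4 13)(5 8 6 12))^6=(0 13 4 7 1 10 14)(5 6)(8 12)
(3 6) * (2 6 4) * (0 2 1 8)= (0 2 6 3 4 1 8)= [2, 8, 6, 4, 1, 5, 3, 7, 0]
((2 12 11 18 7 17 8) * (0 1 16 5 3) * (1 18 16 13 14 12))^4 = (0 8 14 5 7 1 11)(2 12 3 17 13 16 18)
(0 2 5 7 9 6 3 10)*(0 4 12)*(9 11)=(0 2 5 7 11 9 6 3 10 4 12)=[2, 1, 5, 10, 12, 7, 3, 11, 8, 6, 4, 9, 0]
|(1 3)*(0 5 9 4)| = |(0 5 9 4)(1 3)| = 4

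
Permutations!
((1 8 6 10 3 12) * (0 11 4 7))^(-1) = (0 7 4 11)(1 12 3 10 6 8)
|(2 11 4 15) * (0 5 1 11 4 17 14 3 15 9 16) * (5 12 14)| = 36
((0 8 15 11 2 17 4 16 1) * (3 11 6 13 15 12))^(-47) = ((0 8 12 3 11 2 17 4 16 1)(6 13 15))^(-47) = (0 3 17 1 12 2 16 8 11 4)(6 13 15)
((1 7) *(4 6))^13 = ((1 7)(4 6))^13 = (1 7)(4 6)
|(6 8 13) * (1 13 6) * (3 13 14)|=4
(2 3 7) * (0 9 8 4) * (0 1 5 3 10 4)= (0 9 8)(1 5 3 7 2 10 4)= [9, 5, 10, 7, 1, 3, 6, 2, 0, 8, 4]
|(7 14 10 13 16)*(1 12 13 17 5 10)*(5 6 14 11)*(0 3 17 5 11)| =10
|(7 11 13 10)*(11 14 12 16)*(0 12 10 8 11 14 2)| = 21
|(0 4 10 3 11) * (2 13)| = 10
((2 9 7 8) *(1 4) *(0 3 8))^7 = ((0 3 8 2 9 7)(1 4))^7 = (0 3 8 2 9 7)(1 4)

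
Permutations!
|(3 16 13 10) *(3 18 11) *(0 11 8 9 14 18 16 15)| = 12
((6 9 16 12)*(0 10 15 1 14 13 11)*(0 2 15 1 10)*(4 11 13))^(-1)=((1 14 4 11 2 15 10)(6 9 16 12))^(-1)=(1 10 15 2 11 4 14)(6 12 16 9)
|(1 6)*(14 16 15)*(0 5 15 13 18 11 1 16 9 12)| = 6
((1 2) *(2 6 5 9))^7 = (1 5 2 6 9)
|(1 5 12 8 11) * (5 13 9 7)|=|(1 13 9 7 5 12 8 11)|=8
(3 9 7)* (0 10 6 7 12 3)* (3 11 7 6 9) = (0 10 9 12 11 7) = [10, 1, 2, 3, 4, 5, 6, 0, 8, 12, 9, 7, 11]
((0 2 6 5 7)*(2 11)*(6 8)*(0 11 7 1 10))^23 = (0 6 7 5 11 1 2 10 8)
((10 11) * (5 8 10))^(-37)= (5 11 10 8)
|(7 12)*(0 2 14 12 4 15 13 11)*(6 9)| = |(0 2 14 12 7 4 15 13 11)(6 9)| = 18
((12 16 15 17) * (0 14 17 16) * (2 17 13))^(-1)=(0 12 17 2 13 14)(15 16)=((0 14 13 2 17 12)(15 16))^(-1)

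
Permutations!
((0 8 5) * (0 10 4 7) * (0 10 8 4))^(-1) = ((0 4 7 10)(5 8))^(-1) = (0 10 7 4)(5 8)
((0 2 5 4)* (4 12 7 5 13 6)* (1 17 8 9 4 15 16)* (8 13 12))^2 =(0 12 5 9)(1 13 15)(2 7 8 4)(6 16 17)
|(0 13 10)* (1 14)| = 6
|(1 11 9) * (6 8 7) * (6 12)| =|(1 11 9)(6 8 7 12)| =12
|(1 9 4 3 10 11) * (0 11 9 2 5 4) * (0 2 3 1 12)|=|(0 11 12)(1 3 10 9 2 5 4)|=21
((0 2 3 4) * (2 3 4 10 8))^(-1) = (0 4 2 8 10 3)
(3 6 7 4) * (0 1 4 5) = (0 1 4 3 6 7 5) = [1, 4, 2, 6, 3, 0, 7, 5]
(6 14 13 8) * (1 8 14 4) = [0, 8, 2, 3, 1, 5, 4, 7, 6, 9, 10, 11, 12, 14, 13] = (1 8 6 4)(13 14)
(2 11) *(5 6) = (2 11)(5 6) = [0, 1, 11, 3, 4, 6, 5, 7, 8, 9, 10, 2]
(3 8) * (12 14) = [0, 1, 2, 8, 4, 5, 6, 7, 3, 9, 10, 11, 14, 13, 12] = (3 8)(12 14)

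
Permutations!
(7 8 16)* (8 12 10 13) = (7 12 10 13 8 16) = [0, 1, 2, 3, 4, 5, 6, 12, 16, 9, 13, 11, 10, 8, 14, 15, 7]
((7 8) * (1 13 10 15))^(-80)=((1 13 10 15)(7 8))^(-80)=(15)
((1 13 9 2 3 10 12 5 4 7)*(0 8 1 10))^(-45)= ((0 8 1 13 9 2 3)(4 7 10 12 5))^(-45)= (0 9 8 2 1 3 13)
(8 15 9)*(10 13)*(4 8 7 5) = [0, 1, 2, 3, 8, 4, 6, 5, 15, 7, 13, 11, 12, 10, 14, 9] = (4 8 15 9 7 5)(10 13)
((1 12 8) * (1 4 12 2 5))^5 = (1 5 2)(4 8 12)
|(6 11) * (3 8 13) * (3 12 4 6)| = |(3 8 13 12 4 6 11)| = 7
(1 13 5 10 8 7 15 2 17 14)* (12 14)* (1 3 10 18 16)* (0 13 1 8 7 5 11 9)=[13, 1, 17, 10, 4, 18, 6, 15, 5, 0, 7, 9, 14, 11, 3, 2, 8, 12, 16]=(0 13 11 9)(2 17 12 14 3 10 7 15)(5 18 16 8)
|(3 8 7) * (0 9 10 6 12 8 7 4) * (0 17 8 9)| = |(3 7)(4 17 8)(6 12 9 10)| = 12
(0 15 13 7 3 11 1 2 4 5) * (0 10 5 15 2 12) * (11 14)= (0 2 4 15 13 7 3 14 11 1 12)(5 10)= [2, 12, 4, 14, 15, 10, 6, 3, 8, 9, 5, 1, 0, 7, 11, 13]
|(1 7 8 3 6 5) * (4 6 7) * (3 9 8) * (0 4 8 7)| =9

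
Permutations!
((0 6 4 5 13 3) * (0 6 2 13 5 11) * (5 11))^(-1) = (0 11 5 4 6 3 13 2)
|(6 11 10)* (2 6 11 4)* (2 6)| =2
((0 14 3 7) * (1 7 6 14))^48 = ((0 1 7)(3 6 14))^48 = (14)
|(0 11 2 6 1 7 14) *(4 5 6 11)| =|(0 4 5 6 1 7 14)(2 11)| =14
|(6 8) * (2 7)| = 2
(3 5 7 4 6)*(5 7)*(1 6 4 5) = (1 6 3 7 5) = [0, 6, 2, 7, 4, 1, 3, 5]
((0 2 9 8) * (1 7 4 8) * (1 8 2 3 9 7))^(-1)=((0 3 9 8)(2 7 4))^(-1)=(0 8 9 3)(2 4 7)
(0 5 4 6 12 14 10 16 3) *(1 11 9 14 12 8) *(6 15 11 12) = (0 5 4 15 11 9 14 10 16 3)(1 12 6 8) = [5, 12, 2, 0, 15, 4, 8, 7, 1, 14, 16, 9, 6, 13, 10, 11, 3]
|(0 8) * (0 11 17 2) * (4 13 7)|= 15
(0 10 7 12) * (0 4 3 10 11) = [11, 1, 2, 10, 3, 5, 6, 12, 8, 9, 7, 0, 4] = (0 11)(3 10 7 12 4)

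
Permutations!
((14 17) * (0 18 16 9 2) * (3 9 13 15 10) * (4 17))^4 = ((0 18 16 13 15 10 3 9 2)(4 17 14))^4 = (0 15 2 13 9 16 3 18 10)(4 17 14)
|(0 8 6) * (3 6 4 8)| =|(0 3 6)(4 8)| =6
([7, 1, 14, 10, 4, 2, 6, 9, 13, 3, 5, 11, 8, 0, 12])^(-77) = [0, 1, 2, 3, 4, 5, 6, 7, 8, 9, 10, 11, 12, 13, 14]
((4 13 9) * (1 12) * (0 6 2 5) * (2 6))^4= (0 2 5)(4 13 9)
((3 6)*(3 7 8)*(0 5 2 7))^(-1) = ((0 5 2 7 8 3 6))^(-1) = (0 6 3 8 7 2 5)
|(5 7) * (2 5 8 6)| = |(2 5 7 8 6)| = 5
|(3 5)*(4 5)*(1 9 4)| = 5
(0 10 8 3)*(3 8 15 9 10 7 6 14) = (0 7 6 14 3)(9 10 15) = [7, 1, 2, 0, 4, 5, 14, 6, 8, 10, 15, 11, 12, 13, 3, 9]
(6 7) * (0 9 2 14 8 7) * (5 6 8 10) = [9, 1, 14, 3, 4, 6, 0, 8, 7, 2, 5, 11, 12, 13, 10] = (0 9 2 14 10 5 6)(7 8)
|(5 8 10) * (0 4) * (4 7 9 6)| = 15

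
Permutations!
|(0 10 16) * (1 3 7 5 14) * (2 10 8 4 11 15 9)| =45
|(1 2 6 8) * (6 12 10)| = 6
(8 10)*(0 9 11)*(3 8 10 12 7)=[9, 1, 2, 8, 4, 5, 6, 3, 12, 11, 10, 0, 7]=(0 9 11)(3 8 12 7)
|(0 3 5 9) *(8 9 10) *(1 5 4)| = |(0 3 4 1 5 10 8 9)| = 8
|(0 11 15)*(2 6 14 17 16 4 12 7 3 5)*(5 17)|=12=|(0 11 15)(2 6 14 5)(3 17 16 4 12 7)|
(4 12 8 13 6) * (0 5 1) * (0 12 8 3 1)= [5, 12, 2, 1, 8, 0, 4, 7, 13, 9, 10, 11, 3, 6]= (0 5)(1 12 3)(4 8 13 6)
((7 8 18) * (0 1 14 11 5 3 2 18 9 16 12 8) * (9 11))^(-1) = (0 7 18 2 3 5 11 8 12 16 9 14 1)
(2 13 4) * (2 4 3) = (2 13 3) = [0, 1, 13, 2, 4, 5, 6, 7, 8, 9, 10, 11, 12, 3]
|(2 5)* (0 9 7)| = 6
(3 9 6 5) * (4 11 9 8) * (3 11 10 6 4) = (3 8)(4 10 6 5 11 9) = [0, 1, 2, 8, 10, 11, 5, 7, 3, 4, 6, 9]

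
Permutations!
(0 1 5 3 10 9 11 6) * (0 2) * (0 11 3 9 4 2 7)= (0 1 5 9 3 10 4 2 11 6 7)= [1, 5, 11, 10, 2, 9, 7, 0, 8, 3, 4, 6]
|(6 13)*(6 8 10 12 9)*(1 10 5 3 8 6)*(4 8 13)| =|(1 10 12 9)(3 13 6 4 8 5)| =12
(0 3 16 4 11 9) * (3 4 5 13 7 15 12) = (0 4 11 9)(3 16 5 13 7 15 12) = [4, 1, 2, 16, 11, 13, 6, 15, 8, 0, 10, 9, 3, 7, 14, 12, 5]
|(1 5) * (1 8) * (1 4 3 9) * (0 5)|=|(0 5 8 4 3 9 1)|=7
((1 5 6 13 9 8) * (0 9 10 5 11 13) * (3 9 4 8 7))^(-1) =(0 6 5 10 13 11 1 8 4)(3 7 9)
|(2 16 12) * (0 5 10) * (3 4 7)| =|(0 5 10)(2 16 12)(3 4 7)| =3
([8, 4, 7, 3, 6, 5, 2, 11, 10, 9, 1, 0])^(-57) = [2, 0, 1, 3, 8, 5, 10, 4, 7, 9, 11, 6]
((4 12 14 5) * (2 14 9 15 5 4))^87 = ((2 14 4 12 9 15 5))^87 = (2 12 5 4 15 14 9)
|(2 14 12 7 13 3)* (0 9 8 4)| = 12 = |(0 9 8 4)(2 14 12 7 13 3)|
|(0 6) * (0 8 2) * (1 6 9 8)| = 4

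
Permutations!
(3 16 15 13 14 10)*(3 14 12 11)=(3 16 15 13 12 11)(10 14)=[0, 1, 2, 16, 4, 5, 6, 7, 8, 9, 14, 3, 11, 12, 10, 13, 15]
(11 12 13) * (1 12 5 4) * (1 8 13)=(1 12)(4 8 13 11 5)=[0, 12, 2, 3, 8, 4, 6, 7, 13, 9, 10, 5, 1, 11]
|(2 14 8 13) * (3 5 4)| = |(2 14 8 13)(3 5 4)| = 12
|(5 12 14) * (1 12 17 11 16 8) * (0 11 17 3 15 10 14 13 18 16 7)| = 30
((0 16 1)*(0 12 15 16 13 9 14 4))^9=((0 13 9 14 4)(1 12 15 16))^9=(0 4 14 9 13)(1 12 15 16)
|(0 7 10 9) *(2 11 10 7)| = |(0 2 11 10 9)| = 5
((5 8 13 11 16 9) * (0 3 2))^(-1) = (0 2 3)(5 9 16 11 13 8)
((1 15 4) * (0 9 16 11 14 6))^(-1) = ((0 9 16 11 14 6)(1 15 4))^(-1) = (0 6 14 11 16 9)(1 4 15)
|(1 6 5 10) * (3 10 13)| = 6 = |(1 6 5 13 3 10)|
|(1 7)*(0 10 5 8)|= |(0 10 5 8)(1 7)|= 4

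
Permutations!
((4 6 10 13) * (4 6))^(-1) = ((6 10 13))^(-1) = (6 13 10)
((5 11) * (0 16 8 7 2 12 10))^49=(16)(5 11)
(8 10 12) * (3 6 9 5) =(3 6 9 5)(8 10 12) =[0, 1, 2, 6, 4, 3, 9, 7, 10, 5, 12, 11, 8]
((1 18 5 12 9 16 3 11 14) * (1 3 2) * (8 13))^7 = (18)(3 11 14)(8 13)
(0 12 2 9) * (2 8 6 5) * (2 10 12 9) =[9, 1, 2, 3, 4, 10, 5, 7, 6, 0, 12, 11, 8] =(0 9)(5 10 12 8 6)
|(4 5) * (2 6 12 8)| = 4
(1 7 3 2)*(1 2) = [0, 7, 2, 1, 4, 5, 6, 3] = (1 7 3)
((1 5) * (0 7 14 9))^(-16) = (14)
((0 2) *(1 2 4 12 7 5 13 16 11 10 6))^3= (0 7 16 6)(1 4 5 11)(2 12 13 10)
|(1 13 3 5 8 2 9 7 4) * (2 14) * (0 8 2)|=24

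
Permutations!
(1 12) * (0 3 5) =(0 3 5)(1 12) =[3, 12, 2, 5, 4, 0, 6, 7, 8, 9, 10, 11, 1]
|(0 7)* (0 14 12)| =|(0 7 14 12)| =4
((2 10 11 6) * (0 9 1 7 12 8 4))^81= ((0 9 1 7 12 8 4)(2 10 11 6))^81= (0 12 9 8 1 4 7)(2 10 11 6)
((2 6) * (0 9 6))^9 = (0 9 6 2)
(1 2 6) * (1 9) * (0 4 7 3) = (0 4 7 3)(1 2 6 9) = [4, 2, 6, 0, 7, 5, 9, 3, 8, 1]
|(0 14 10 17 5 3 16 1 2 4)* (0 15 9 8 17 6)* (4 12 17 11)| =|(0 14 10 6)(1 2 12 17 5 3 16)(4 15 9 8 11)| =140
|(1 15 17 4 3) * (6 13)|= 10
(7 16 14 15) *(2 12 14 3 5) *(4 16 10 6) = (2 12 14 15 7 10 6 4 16 3 5) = [0, 1, 12, 5, 16, 2, 4, 10, 8, 9, 6, 11, 14, 13, 15, 7, 3]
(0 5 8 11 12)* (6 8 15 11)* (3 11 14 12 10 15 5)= [3, 1, 2, 11, 4, 5, 8, 7, 6, 9, 15, 10, 0, 13, 12, 14]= (0 3 11 10 15 14 12)(6 8)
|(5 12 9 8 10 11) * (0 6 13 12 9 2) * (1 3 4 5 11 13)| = 12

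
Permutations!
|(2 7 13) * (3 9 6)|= 3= |(2 7 13)(3 9 6)|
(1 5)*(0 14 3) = (0 14 3)(1 5) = [14, 5, 2, 0, 4, 1, 6, 7, 8, 9, 10, 11, 12, 13, 3]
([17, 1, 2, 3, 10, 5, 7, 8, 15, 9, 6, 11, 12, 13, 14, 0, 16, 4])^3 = (0 10 8 17 6 15 4 7)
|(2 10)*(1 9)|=|(1 9)(2 10)|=2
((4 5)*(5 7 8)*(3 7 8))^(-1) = (3 7)(4 5 8)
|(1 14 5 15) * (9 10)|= 4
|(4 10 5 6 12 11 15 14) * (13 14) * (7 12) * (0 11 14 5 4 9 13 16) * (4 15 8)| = |(0 11 8 4 10 15 16)(5 6 7 12 14 9 13)| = 7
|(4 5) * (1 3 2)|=6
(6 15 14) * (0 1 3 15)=(0 1 3 15 14 6)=[1, 3, 2, 15, 4, 5, 0, 7, 8, 9, 10, 11, 12, 13, 6, 14]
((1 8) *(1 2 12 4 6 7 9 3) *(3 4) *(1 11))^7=((1 8 2 12 3 11)(4 6 7 9))^7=(1 8 2 12 3 11)(4 9 7 6)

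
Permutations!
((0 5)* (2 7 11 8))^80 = (11)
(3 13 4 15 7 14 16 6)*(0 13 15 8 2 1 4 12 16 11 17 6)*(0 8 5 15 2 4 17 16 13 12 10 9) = (0 12 13 10 9)(1 17 6 3 2)(4 5 15 7 14 11 16 8) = [12, 17, 1, 2, 5, 15, 3, 14, 4, 0, 9, 16, 13, 10, 11, 7, 8, 6]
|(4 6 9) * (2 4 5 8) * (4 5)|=|(2 5 8)(4 6 9)|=3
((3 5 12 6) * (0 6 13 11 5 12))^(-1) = (0 5 11 13 12 3 6)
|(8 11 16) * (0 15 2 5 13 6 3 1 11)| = 11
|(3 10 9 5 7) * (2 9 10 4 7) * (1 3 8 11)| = |(1 3 4 7 8 11)(2 9 5)| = 6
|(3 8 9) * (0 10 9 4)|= 6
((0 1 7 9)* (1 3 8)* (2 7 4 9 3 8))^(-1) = (0 9 4 1 8)(2 3 7)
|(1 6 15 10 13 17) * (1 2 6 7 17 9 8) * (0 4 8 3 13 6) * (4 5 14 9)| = 12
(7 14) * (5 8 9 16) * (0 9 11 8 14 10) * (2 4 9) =(0 2 4 9 16 5 14 7 10)(8 11) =[2, 1, 4, 3, 9, 14, 6, 10, 11, 16, 0, 8, 12, 13, 7, 15, 5]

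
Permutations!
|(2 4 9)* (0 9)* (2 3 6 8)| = |(0 9 3 6 8 2 4)| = 7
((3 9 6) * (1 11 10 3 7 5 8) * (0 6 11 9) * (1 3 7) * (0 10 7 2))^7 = ((0 6 1 9 11 7 5 8 3 10 2))^7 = (0 8 9 2 5 1 10 7 6 3 11)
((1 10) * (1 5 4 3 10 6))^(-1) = (1 6)(3 4 5 10)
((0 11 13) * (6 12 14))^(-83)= ((0 11 13)(6 12 14))^(-83)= (0 11 13)(6 12 14)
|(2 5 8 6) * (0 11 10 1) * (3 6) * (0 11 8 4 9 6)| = 15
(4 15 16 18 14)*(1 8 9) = (1 8 9)(4 15 16 18 14) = [0, 8, 2, 3, 15, 5, 6, 7, 9, 1, 10, 11, 12, 13, 4, 16, 18, 17, 14]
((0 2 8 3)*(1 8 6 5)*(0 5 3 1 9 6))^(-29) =((0 2)(1 8)(3 5 9 6))^(-29) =(0 2)(1 8)(3 6 9 5)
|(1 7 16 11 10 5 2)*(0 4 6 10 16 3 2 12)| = |(0 4 6 10 5 12)(1 7 3 2)(11 16)| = 12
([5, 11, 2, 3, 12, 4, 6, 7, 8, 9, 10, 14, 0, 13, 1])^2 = (0 4)(1 14 11)(5 12)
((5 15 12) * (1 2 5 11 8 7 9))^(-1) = (1 9 7 8 11 12 15 5 2)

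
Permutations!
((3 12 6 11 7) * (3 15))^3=((3 12 6 11 7 15))^3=(3 11)(6 15)(7 12)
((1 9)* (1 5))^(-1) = (1 5 9)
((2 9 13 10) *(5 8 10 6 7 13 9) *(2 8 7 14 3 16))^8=(16)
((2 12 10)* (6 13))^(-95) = (2 12 10)(6 13)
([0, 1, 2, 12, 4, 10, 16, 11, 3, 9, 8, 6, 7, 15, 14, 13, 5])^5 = (3 16 12 5 7 10 11 8 6)(13 15)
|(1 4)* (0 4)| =|(0 4 1)| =3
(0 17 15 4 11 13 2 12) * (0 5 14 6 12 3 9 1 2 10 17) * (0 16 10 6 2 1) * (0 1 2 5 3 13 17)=(0 16 10)(1 2 13 6 12 3 9)(4 11 17 15)(5 14)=[16, 2, 13, 9, 11, 14, 12, 7, 8, 1, 0, 17, 3, 6, 5, 4, 10, 15]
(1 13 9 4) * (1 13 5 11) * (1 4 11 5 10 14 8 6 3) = [0, 10, 2, 1, 13, 5, 3, 7, 6, 11, 14, 4, 12, 9, 8] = (1 10 14 8 6 3)(4 13 9 11)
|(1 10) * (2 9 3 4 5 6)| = 6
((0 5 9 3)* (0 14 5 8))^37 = (0 8)(3 14 5 9)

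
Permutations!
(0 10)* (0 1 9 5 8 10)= (1 9 5 8 10)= [0, 9, 2, 3, 4, 8, 6, 7, 10, 5, 1]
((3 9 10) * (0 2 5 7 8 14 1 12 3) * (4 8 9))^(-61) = (0 10 9 7 5 2)(1 14 8 4 3 12) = ((0 2 5 7 9 10)(1 12 3 4 8 14))^(-61)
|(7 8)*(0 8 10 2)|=|(0 8 7 10 2)|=5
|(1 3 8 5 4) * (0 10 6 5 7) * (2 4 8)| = |(0 10 6 5 8 7)(1 3 2 4)| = 12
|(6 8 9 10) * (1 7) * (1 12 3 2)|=20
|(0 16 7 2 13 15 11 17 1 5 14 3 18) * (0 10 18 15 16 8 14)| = |(0 8 14 3 15 11 17 1 5)(2 13 16 7)(10 18)| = 36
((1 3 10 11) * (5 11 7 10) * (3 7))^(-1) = (1 11 5 3 10 7) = ((1 7 10 3 5 11))^(-1)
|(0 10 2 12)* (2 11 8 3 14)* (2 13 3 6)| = 21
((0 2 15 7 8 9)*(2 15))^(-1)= ((0 15 7 8 9))^(-1)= (0 9 8 7 15)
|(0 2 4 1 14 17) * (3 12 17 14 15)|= |(0 2 4 1 15 3 12 17)|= 8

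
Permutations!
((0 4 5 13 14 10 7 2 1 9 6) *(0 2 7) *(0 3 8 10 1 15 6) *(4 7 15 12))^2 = (0 15 2 4 13 1)(3 10 8)(5 14 9 7 6 12)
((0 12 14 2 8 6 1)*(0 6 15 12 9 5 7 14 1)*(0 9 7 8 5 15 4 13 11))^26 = (0 11 13 4 8 5 2 14 7)(1 6 9 15 12)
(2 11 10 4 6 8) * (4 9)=[0, 1, 11, 3, 6, 5, 8, 7, 2, 4, 9, 10]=(2 11 10 9 4 6 8)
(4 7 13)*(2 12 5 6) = (2 12 5 6)(4 7 13) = [0, 1, 12, 3, 7, 6, 2, 13, 8, 9, 10, 11, 5, 4]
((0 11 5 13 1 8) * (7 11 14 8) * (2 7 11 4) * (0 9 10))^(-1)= ((0 14 8 9 10)(1 11 5 13)(2 7 4))^(-1)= (0 10 9 8 14)(1 13 5 11)(2 4 7)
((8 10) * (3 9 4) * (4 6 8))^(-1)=((3 9 6 8 10 4))^(-1)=(3 4 10 8 6 9)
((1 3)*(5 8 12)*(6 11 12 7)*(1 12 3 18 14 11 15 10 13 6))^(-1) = ((1 18 14 11 3 12 5 8 7)(6 15 10 13))^(-1) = (1 7 8 5 12 3 11 14 18)(6 13 10 15)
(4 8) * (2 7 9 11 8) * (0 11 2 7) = (0 11 8 4 7 9 2) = [11, 1, 0, 3, 7, 5, 6, 9, 4, 2, 10, 8]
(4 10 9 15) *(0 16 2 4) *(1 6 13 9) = (0 16 2 4 10 1 6 13 9 15) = [16, 6, 4, 3, 10, 5, 13, 7, 8, 15, 1, 11, 12, 9, 14, 0, 2]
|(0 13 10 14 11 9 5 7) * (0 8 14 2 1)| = |(0 13 10 2 1)(5 7 8 14 11 9)| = 30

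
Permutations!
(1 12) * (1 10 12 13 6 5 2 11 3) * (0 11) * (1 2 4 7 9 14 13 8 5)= [11, 8, 0, 2, 7, 4, 1, 9, 5, 14, 12, 3, 10, 6, 13]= (0 11 3 2)(1 8 5 4 7 9 14 13 6)(10 12)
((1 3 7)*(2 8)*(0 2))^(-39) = ((0 2 8)(1 3 7))^(-39) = (8)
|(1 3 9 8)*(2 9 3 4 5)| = |(1 4 5 2 9 8)| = 6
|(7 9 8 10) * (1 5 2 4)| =4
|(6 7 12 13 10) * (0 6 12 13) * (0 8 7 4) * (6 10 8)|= |(0 10 12 6 4)(7 13 8)|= 15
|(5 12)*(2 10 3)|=|(2 10 3)(5 12)|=6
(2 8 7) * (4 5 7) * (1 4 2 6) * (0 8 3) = [8, 4, 3, 0, 5, 7, 1, 6, 2] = (0 8 2 3)(1 4 5 7 6)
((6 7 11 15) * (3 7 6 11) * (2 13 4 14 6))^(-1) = (2 6 14 4 13)(3 7)(11 15)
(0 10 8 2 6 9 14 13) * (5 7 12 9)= (0 10 8 2 6 5 7 12 9 14 13)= [10, 1, 6, 3, 4, 7, 5, 12, 2, 14, 8, 11, 9, 0, 13]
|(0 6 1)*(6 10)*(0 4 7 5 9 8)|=9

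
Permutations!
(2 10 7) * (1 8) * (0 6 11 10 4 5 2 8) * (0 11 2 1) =(0 6 2 4 5 1 11 10 7 8) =[6, 11, 4, 3, 5, 1, 2, 8, 0, 9, 7, 10]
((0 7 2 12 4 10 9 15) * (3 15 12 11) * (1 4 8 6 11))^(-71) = (0 12 7 8 2 6 1 11 4 3 10 15 9)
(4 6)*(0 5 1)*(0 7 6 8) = (0 5 1 7 6 4 8) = [5, 7, 2, 3, 8, 1, 4, 6, 0]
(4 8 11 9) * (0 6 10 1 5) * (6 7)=(0 7 6 10 1 5)(4 8 11 9)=[7, 5, 2, 3, 8, 0, 10, 6, 11, 4, 1, 9]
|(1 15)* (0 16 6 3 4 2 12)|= |(0 16 6 3 4 2 12)(1 15)|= 14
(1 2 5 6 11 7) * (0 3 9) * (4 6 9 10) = (0 3 10 4 6 11 7 1 2 5 9) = [3, 2, 5, 10, 6, 9, 11, 1, 8, 0, 4, 7]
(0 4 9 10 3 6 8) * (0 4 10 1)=(0 10 3 6 8 4 9 1)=[10, 0, 2, 6, 9, 5, 8, 7, 4, 1, 3]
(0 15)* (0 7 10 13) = [15, 1, 2, 3, 4, 5, 6, 10, 8, 9, 13, 11, 12, 0, 14, 7] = (0 15 7 10 13)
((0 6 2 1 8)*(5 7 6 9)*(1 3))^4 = (0 6 8 7 1 5 3 9 2)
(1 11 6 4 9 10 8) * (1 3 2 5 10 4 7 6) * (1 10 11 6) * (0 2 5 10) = (0 2 10 8 3 5 11)(1 6 7)(4 9) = [2, 6, 10, 5, 9, 11, 7, 1, 3, 4, 8, 0]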